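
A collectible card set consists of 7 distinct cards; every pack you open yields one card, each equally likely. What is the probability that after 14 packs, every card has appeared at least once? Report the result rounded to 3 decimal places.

0.367

By inclusion–exclusion over which cards are missing,
P(all seen) = Σ_{j=0}^{7} (-1)^j C(7,j)((7-j)/7)^14
= 1.0000 - 0.8088 + 0.1890 - 0.0139 + 0.0002 - 0.0000 + 0.0000 - 0.0000
= 0.3666.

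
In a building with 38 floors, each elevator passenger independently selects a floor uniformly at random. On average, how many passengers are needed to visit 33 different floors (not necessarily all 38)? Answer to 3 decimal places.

73.894

With k distinct floors already seen, the next new one arrives after an expected 38/(38-k) passengers.
Sum over k = 0,...,32: E = 38/38 + 38/37 + 38/36 + ... + 38/7 + 38/6 = 73.8936.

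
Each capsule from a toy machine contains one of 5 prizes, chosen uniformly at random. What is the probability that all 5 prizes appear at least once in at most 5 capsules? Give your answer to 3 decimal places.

0.038

Let A_i be the event that prize i is missing after 5 capsules. By inclusion–exclusion on the A_i,
P(all seen) = Σ_{j=0}^{5} (-1)^j C(5,j)((5-j)/5)^5
= 1.0000 - 1.6384 + 0.7776 - 0.1024 + 0.0016 - 0.0000
= 0.0384.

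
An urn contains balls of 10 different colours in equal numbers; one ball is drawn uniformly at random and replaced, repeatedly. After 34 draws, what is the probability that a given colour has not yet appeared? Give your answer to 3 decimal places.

On each draw the fixed colour fails to appear with probability 9/10.
P(still missing after 34) = (9/10)^34 = 0.0278.

0.028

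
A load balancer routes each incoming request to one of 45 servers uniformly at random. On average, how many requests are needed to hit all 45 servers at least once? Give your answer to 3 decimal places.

197.773

After k distinct servers have appeared, the next request gives a new one with probability (45-k)/45, so the expected wait for the (k+1)-th is 45/(45-k).
E[T] = 45/45 + 45/44 + 45/43 + ... + 45/2 + 45/1 = 45·H_{45}.
H_{45} = 4.3949, so E[T] = 197.7727.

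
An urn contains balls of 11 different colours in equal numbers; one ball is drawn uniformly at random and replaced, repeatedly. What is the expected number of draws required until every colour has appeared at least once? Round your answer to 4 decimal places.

The wait to go from k to k+1 distinct colours is geometric with mean 11/(11-k).
E[T] = 11/11 + 11/10 + 11/9 + ... + 11/2 + 11/1 = 11·H_{11}.
H_{11} = 3.01988, so E[T] = 33.21865.

33.2187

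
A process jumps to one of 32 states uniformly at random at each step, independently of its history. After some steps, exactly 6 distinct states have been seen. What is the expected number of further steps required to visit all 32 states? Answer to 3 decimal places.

123.341

From k distinct to k+1 distinct takes on average 32/(32-k) steps.
Sum over k = 6,...,31: E = 32/26 + 32/25 + 32/24 + ... + 32/2 + 32/1 = 123.3414.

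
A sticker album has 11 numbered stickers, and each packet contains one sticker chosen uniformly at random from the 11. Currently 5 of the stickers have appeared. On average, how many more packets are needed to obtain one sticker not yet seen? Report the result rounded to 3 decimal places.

Each packet yields a new sticker with probability (11-5)/11 = 6/11, so the wait is geometric with mean 11/6.
E = 11/6 = 1.8333.

1.833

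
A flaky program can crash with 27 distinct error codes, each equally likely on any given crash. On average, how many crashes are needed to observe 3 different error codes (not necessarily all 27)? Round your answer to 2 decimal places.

3.12

With k distinct error codes already seen, the next new one arrives after an expected 27/(27-k) crashes.
Sum over k = 0,...,2: E = 27/27 + 27/26 + 27/25 = 3.118.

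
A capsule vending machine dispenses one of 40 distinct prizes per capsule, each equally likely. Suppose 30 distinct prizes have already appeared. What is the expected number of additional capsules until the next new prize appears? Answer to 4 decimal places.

The number of capsules until the next new prize is geometric with success probability 10/40, so its mean is 40/10.
E = 40/10 = 4.00000.

4.0000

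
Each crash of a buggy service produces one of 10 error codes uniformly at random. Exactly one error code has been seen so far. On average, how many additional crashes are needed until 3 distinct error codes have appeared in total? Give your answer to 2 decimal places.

From k distinct to k+1 distinct takes on average 10/(10-k) crashes.
Sum over k = 1,...,2: E = 10/9 + 10/8 = 2.361.

2.36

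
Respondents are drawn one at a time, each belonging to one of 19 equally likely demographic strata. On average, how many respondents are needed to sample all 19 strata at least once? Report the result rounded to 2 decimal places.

67.41

The wait to go from k to k+1 distinct strata is geometric with mean 19/(19-k).
E[T] = 19/19 + 19/18 + 19/17 + ... + 19/2 + 19/1 = 19·H_{19}.
H_{19} = 3.548, so E[T] = 67.407.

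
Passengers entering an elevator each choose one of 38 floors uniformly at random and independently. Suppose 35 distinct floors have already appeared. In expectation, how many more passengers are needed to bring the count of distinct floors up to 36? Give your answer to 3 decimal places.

With k distinct floors already seen, the next new one takes an expected 38/(38-k) passengers.
Only the k = 35 term is needed: E = 38/3 = 12.6667.

12.667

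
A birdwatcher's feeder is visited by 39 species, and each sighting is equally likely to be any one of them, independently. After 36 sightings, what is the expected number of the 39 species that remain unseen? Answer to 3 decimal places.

15.309

For each species, P(unseen after 36) = (38/39)^36 = 0.3925.
By linearity of expectation, E[unseen] = 39·(38/39)^36 = 15.3090.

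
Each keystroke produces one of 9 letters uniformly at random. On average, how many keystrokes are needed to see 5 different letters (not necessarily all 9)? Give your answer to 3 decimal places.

Going from k to k+1 distinct takes a geometric number of keystrokes with mean 9/(9-k).
Sum over k = 0,...,4: E = 9/9 + 9/8 + 9/7 + 9/6 + 9/5 = 6.7107.

6.711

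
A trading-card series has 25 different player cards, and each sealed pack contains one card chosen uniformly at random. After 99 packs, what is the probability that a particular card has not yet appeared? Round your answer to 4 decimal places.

On each pack the fixed card fails to appear with probability 24/25.
P(still missing after 99) = (24/25)^99 = 0.01757.

0.0176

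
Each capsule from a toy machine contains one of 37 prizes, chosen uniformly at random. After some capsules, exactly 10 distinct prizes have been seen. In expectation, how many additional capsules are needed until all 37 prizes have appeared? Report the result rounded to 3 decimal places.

With k distinct prizes already seen, the next new one takes an expected 37/(37-k) capsules.
Sum over k = 10,...,36: E = 37/27 + 37/26 + 37/25 + ... + 37/2 + 37/1 = 143.9839.

143.984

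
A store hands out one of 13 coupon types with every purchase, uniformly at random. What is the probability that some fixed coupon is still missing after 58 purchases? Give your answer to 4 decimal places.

On each purchase the fixed coupon fails to appear with probability 12/13.
P(still missing after 58) = (12/13)^58 = 0.00963.

0.0096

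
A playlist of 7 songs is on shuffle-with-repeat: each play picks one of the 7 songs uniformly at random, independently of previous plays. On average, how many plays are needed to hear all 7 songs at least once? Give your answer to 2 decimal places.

18.15

After k distinct songs have appeared, the next play gives a new one with probability (7-k)/7, so the expected wait for the (k+1)-th is 7/(7-k).
E[T] = 7/7 + 7/6 + 7/5 + ... + 7/2 + 7/1 = 7·H_{7}.
H_{7} = 2.593, so E[T] = 18.150.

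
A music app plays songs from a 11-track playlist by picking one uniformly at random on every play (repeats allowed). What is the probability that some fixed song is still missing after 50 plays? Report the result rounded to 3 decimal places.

Each play misses the fixed song with probability (11-1)/11 = 10/11, independently.
P(still missing after 50) = (10/11)^50 = 0.0085.

0.009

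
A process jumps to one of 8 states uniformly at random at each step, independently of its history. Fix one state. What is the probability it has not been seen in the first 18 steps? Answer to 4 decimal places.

On each step the fixed state fails to appear with probability 7/8.
P(still missing after 18) = (7/8)^18 = 0.09040.

0.0904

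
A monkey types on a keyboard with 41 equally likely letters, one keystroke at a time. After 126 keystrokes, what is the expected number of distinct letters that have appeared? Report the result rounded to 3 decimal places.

For each letter, P(seen in 126 keystrokes) = 1 - (40/41)^126 = 0.9555.
By linearity of expectation, E[distinct seen] = 41·(1 - (40/41)^126) = 39.1737.

39.174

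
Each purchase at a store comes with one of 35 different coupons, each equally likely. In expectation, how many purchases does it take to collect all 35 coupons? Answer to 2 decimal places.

After k distinct coupons have appeared, the next purchase gives a new one with probability (35-k)/35, so the expected wait for the (k+1)-th is 35/(35-k).
E[T] = 35/35 + 35/34 + 35/33 + ... + 35/2 + 35/1 = 35·H_{35}.
H_{35} = 4.147, so E[T] = 145.137.

145.14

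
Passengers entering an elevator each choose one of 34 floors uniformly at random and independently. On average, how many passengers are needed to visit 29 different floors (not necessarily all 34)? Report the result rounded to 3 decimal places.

62.386

Going from k to k+1 distinct takes a geometric number of passengers with mean 34/(34-k).
Sum over k = 0,...,28: E = 34/34 + 34/33 + 34/32 + ... + 34/7 + 34/6 = 62.3858.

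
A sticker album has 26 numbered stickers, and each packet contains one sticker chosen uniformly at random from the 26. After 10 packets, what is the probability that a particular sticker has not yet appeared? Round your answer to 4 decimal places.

On each packet the fixed sticker fails to appear with probability 25/26.
P(still missing after 10) = (25/26)^10 = 0.67556.

0.6756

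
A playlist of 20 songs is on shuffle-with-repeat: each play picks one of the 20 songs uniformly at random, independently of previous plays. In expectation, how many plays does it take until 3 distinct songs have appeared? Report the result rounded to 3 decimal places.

With k distinct songs already seen, the next new one arrives after an expected 20/(20-k) plays.
Sum over k = 0,...,2: E = 20/20 + 20/19 + 20/18 = 3.1637.

3.164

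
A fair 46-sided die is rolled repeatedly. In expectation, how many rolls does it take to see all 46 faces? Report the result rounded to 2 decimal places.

203.17

Split into phases: going from k distinct to k+1 distinct takes on average 46/(46-k) rolls.
E[T] = 46/46 + 46/45 + 46/44 + ... + 46/2 + 46/1 = 46·H_{46}.
H_{46} = 4.417, so E[T] = 203.168.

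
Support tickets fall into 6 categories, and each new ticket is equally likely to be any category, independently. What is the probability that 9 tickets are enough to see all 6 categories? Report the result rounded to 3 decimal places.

By inclusion–exclusion over which categories are missing,
P(all seen) = Σ_{j=0}^{6} (-1)^j C(6,j)((6-j)/6)^9
= 1.0000 - 1.1628 + 0.3902 - 0.0391 + 0.0008 - 0.0000 + 0.0000
= 0.1890.

0.189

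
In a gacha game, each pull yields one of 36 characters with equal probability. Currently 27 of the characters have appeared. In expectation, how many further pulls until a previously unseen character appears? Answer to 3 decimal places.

Each pull yields a new character with probability (36-27)/36 = 9/36, so the wait is geometric with mean 36/9.
E = 36/9 = 4.0000.

4.000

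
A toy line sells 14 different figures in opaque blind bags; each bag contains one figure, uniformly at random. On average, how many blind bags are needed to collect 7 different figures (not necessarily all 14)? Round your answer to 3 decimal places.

Going from k to k+1 distinct takes a geometric number of blind bags with mean 14/(14-k).
Sum over k = 0,...,6: E = 14/14 + 14/13 + 14/12 + ... + 14/9 + 14/8 = 9.2219.

9.222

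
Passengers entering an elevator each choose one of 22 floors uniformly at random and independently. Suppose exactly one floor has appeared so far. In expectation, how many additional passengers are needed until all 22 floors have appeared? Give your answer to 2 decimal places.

From k distinct to k+1 distinct takes on average 22/(22-k) passengers.
Sum over k = 1,...,21: E = 22/21 + 22/20 + 22/19 + ... + 22/2 + 22/1 = 80.198.

80.20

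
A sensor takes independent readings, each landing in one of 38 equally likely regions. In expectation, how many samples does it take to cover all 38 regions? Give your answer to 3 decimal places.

160.660

After k distinct regions have appeared, the next sample gives a new one with probability (38-k)/38, so the expected wait for the (k+1)-th is 38/(38-k).
E[T] = 38/38 + 38/37 + 38/36 + ... + 38/2 + 38/1 = 38·H_{38}.
H_{38} = 4.2279, so E[T] = 160.6603.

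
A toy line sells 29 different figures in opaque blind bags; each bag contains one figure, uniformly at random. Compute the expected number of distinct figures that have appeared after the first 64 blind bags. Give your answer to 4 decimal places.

25.9307

For each figure, P(seen in 64 blind bags) = 1 - (28/29)^64 = 0.89416.
By linearity of expectation, E[distinct seen] = 29·(1 - (28/29)^64) = 25.93069.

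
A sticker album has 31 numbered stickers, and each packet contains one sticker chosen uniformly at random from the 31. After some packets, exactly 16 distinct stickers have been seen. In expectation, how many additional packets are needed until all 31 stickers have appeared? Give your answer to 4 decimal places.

102.8651

The wait to go from k to k+1 distinct stickers is geometric with mean 31/(31-k).
Sum over k = 16,...,30: E = 31/15 + 31/14 + 31/13 + ... + 31/2 + 31/1 = 102.86510.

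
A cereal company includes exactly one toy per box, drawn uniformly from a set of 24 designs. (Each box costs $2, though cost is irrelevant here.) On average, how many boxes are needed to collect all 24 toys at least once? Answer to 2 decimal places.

90.62

The wait to go from k to k+1 distinct toys is geometric with mean 24/(24-k).
E[T] = 24/24 + 24/23 + 24/22 + ... + 24/2 + 24/1 = 24·H_{24}.
H_{24} = 3.776, so E[T] = 90.623.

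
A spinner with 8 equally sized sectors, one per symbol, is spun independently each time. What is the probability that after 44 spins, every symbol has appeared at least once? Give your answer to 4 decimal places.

By inclusion–exclusion over which symbols are missing,
P(all seen) = Σ_{j=0}^{8} (-1)^j C(8,j)((8-j)/8)^44
= 1.00000 - 0.02246 + 0.00009 - 0.00000 + 0.00000 - 0.00000 + 0.00000 - 0.00000 + 0.00000
= 0.97763.

0.9776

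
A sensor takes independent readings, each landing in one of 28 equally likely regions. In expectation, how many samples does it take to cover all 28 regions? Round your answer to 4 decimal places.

109.9608

Split into phases: going from k distinct to k+1 distinct takes on average 28/(28-k) samples.
E[T] = 28/28 + 28/27 + 28/26 + ... + 28/2 + 28/1 = 28·H_{28}.
H_{28} = 3.92717, so E[T] = 109.96079.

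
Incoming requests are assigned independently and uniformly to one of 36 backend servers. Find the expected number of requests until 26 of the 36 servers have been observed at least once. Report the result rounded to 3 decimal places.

44.841

With k distinct servers already seen, the next new one arrives after an expected 36/(36-k) requests.
Sum over k = 0,...,25: E = 36/36 + 36/35 + 36/34 + ... + 36/12 + 36/11 = 44.8413.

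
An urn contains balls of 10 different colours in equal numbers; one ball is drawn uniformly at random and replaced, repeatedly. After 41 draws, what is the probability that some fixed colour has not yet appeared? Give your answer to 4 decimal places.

0.0133

On each draw the fixed colour fails to appear with probability 9/10.
P(still missing after 41) = (9/10)^41 = 0.01330.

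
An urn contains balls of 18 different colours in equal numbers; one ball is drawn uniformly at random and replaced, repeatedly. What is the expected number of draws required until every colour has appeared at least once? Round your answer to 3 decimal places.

The wait to go from k to k+1 distinct colours is geometric with mean 18/(18-k).
E[T] = 18/18 + 18/17 + 18/16 + ... + 18/2 + 18/1 = 18·H_{18}.
H_{18} = 3.4951, so E[T] = 62.9119.

62.912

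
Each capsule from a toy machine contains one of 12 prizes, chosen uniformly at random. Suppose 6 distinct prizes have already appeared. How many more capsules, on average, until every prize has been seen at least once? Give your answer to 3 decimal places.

The wait to go from k to k+1 distinct prizes is geometric with mean 12/(12-k).
Sum over k = 6,...,11: E = 12/6 + 12/5 + 12/4 + 12/3 + 12/2 + 12/1 = 29.4000.

29.400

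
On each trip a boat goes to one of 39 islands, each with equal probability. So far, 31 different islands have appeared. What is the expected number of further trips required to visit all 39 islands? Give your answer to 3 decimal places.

From k distinct to k+1 distinct takes on average 39/(39-k) trips.
Sum over k = 31,...,38: E = 39/8 + 39/7 + 39/6 + ... + 39/2 + 39/1 = 105.9964.

105.996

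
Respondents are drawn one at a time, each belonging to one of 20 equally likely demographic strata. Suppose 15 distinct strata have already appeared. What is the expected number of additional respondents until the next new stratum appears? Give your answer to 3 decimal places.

4.000

Each respondent yields a new stratum with probability (20-15)/20 = 5/20, so the wait is geometric with mean 20/5.
E = 20/5 = 4.0000.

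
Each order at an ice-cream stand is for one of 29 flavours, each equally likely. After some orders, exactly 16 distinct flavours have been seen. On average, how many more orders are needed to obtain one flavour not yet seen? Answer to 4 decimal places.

The number of orders until the next new flavour is geometric with success probability 13/29, so its mean is 29/13.
E = 29/13 = 2.23077.

2.2308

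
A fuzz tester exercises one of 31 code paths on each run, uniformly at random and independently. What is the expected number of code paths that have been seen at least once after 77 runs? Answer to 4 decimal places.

For each code path, P(seen in 77 runs) = 1 - (30/31)^77 = 0.91993.
By linearity of expectation, E[distinct seen] = 31·(1 - (30/31)^77) = 28.51774.

28.5177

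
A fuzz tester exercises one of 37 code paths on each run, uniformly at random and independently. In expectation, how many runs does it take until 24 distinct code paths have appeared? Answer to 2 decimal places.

Going from k to k+1 distinct takes a geometric number of runs with mean 37/(37-k).
Sum over k = 0,...,23: E = 37/37 + 37/36 + 37/35 + ... + 37/15 + 37/14 = 37.794.

37.79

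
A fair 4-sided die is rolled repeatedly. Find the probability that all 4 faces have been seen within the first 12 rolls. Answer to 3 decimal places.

By inclusion–exclusion over which faces are missing,
P(all seen) = Σ_{j=0}^{4} (-1)^j C(4,j)((4-j)/4)^12
= 1.0000 - 0.1267 + 0.0015 - 0.0000 + 0.0000
= 0.8748.

0.875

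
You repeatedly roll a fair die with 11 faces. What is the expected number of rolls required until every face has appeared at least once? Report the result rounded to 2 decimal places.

Split into phases: going from k distinct to k+1 distinct takes on average 11/(11-k) rolls.
E[T] = 11/11 + 11/10 + 11/9 + ... + 11/2 + 11/1 = 11·H_{11}.
H_{11} = 3.020, so E[T] = 33.219.

33.22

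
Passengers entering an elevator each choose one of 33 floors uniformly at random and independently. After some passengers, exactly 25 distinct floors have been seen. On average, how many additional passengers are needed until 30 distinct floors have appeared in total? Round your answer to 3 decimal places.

With k distinct floors already seen, the next new one takes an expected 33/(33-k) passengers.
Sum over k = 25,...,29: E = 33/8 + 33/7 + 33/6 + 33/5 + 33/4 = 29.1893.

29.189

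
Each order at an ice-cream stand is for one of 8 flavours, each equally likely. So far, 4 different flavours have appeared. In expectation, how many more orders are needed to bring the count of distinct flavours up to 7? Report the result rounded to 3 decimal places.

From k distinct to k+1 distinct takes on average 8/(8-k) orders.
Sum over k = 4,...,6: E = 8/4 + 8/3 + 8/2 = 8.6667.

8.667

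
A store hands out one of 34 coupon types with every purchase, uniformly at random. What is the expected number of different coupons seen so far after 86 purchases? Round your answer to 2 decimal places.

31.39

For each coupon, P(seen in 86 purchases) = 1 - (33/34)^86 = 0.923.
By linearity of expectation, E[distinct seen] = 34·(1 - (33/34)^86) = 31.391.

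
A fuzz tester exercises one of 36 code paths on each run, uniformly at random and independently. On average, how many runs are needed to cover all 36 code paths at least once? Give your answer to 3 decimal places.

150.284

The wait to go from k to k+1 distinct code paths is geometric with mean 36/(36-k).
E[T] = 36/36 + 36/35 + 36/34 + ... + 36/2 + 36/1 = 36·H_{36}.
H_{36} = 4.1746, so E[T] = 150.2841.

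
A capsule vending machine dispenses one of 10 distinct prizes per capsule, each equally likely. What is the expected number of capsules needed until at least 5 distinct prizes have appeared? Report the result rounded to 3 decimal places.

6.456

Going from k to k+1 distinct takes a geometric number of capsules with mean 10/(10-k).
Sum over k = 0,...,4: E = 10/10 + 10/9 + 10/8 + 10/7 + 10/6 = 6.4563.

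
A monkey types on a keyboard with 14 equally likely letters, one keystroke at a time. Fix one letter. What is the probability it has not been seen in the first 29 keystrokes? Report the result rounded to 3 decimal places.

0.117

On each keystroke the fixed letter fails to appear with probability 13/14.
P(still missing after 29) = (13/14)^29 = 0.1166.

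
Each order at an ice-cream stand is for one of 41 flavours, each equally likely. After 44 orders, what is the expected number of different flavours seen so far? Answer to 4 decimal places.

27.1664

For each flavour, P(seen in 44 orders) = 1 - (40/41)^44 = 0.66260.
By linearity of expectation, E[distinct seen] = 41·(1 - (40/41)^44) = 27.16645.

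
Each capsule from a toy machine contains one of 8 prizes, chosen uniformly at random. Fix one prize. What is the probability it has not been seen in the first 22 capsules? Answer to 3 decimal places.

On each capsule the fixed prize fails to appear with probability 7/8.
P(still missing after 22) = (7/8)^22 = 0.0530.

0.053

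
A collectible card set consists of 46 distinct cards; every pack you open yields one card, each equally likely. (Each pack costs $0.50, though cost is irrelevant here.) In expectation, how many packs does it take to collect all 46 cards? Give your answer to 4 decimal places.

Split into phases: going from k distinct to k+1 distinct takes on average 46/(46-k) packs.
E[T] = 46/46 + 46/45 + 46/44 + ... + 46/2 + 46/1 = 46·H_{46}.
H_{46} = 4.41669, so E[T] = 203.16761.

203.1676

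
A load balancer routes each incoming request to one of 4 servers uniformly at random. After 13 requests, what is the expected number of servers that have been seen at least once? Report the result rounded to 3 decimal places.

For each server, P(seen in 13 requests) = 1 - (3/4)^13 = 0.9762.
By linearity of expectation, E[distinct seen] = 4·(1 - (3/4)^13) = 3.9050.

3.905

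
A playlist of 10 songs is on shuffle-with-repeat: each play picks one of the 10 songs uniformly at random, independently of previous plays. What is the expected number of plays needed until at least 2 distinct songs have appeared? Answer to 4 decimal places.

With k distinct songs already seen, the next new one arrives after an expected 10/(10-k) plays.
Sum over k = 0,...,1: E = 10/10 + 10/9 = 2.11111.

2.1111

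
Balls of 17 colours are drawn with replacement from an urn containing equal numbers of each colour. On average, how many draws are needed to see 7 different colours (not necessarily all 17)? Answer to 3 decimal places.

8.680

With k distinct colours already seen, the next new one arrives after an expected 17/(17-k) draws.
Sum over k = 0,...,6: E = 17/17 + 17/16 + 17/15 + ... + 17/12 + 17/11 = 8.6799.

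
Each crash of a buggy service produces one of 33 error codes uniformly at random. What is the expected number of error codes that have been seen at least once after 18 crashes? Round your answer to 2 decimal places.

14.03

For each error code, P(seen in 18 crashes) = 1 - (32/33)^18 = 0.425.
By linearity of expectation, E[distinct seen] = 33·(1 - (32/33)^18) = 14.035.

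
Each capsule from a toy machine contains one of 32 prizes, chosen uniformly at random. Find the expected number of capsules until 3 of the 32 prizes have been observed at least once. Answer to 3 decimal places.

3.099

Going from k to k+1 distinct takes a geometric number of capsules with mean 32/(32-k).
Sum over k = 0,...,2: E = 32/32 + 32/31 + 32/30 = 3.0989.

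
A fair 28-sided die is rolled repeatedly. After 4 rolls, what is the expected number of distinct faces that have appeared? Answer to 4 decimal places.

3.7908

For each face, P(seen in 4 rolls) = 1 - (27/28)^4 = 0.13538.
By linearity of expectation, E[distinct seen] = 28·(1 - (27/28)^4) = 3.79077.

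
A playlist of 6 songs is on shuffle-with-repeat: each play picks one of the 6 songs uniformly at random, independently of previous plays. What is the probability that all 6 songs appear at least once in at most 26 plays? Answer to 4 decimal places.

By inclusion–exclusion over which songs are missing,
P(all seen) = Σ_{j=0}^{6} (-1)^j C(6,j)((6-j)/6)^26
= 1.00000 - 0.05241 + 0.00040 - 0.00000 + 0.00000 - 0.00000 + 0.00000
= 0.94798.

0.9480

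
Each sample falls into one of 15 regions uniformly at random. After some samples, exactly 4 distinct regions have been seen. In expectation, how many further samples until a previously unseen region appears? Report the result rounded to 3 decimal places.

1.364

Each sample yields a new region with probability (15-4)/15 = 11/15, so the wait is geometric with mean 15/11.
E = 15/11 = 1.3636.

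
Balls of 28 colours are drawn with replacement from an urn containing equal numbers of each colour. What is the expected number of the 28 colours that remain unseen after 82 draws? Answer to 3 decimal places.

For each colour, P(unseen after 82) = (27/28)^82 = 0.0507.
By linearity of expectation, E[unseen] = 28·(27/28)^82 = 1.4191.

1.419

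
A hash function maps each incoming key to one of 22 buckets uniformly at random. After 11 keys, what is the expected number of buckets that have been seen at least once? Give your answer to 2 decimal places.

For each bucket, P(seen in 11 keys) = 1 - (21/22)^11 = 0.401.
By linearity of expectation, E[distinct seen] = 22·(1 - (21/22)^11) = 8.812.

8.81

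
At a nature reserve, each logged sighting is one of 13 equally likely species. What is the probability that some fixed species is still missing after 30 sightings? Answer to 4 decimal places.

0.0906

Each sighting misses the fixed species with probability (13-1)/13 = 12/13, independently.
P(still missing after 30) = (12/13)^30 = 0.09060.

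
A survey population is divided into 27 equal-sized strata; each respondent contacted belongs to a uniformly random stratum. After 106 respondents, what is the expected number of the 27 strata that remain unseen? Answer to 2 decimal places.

For each stratum, P(unseen after 106) = (26/27)^106 = 0.018.
By linearity of expectation, E[unseen] = 27·(26/27)^106 = 0.494.

0.49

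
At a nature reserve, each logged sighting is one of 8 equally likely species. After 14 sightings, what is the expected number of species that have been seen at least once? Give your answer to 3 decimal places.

For each species, P(seen in 14 sightings) = 1 - (7/8)^14 = 0.8458.
By linearity of expectation, E[distinct seen] = 8·(1 - (7/8)^14) = 6.7663.

6.766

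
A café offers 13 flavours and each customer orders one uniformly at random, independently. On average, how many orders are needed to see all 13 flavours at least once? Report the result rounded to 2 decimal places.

The wait to go from k to k+1 distinct flavours is geometric with mean 13/(13-k).
E[T] = 13/13 + 13/12 + 13/11 + ... + 13/2 + 13/1 = 13·H_{13}.
H_{13} = 3.180, so E[T] = 41.342.

41.34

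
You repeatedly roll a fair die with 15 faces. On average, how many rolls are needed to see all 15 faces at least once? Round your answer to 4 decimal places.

49.7734

Split into phases: going from k distinct to k+1 distinct takes on average 15/(15-k) rolls.
E[T] = 15/15 + 15/14 + 15/13 + ... + 15/2 + 15/1 = 15·H_{15}.
H_{15} = 3.31823, so E[T] = 49.77343.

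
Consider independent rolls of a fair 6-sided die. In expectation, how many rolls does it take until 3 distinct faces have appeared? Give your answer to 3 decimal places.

3.700

Going from k to k+1 distinct takes a geometric number of rolls with mean 6/(6-k).
Sum over k = 0,...,2: E = 6/6 + 6/5 + 6/4 = 3.7000.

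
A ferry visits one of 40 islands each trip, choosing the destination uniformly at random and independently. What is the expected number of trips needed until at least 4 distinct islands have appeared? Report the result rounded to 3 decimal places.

4.159

Going from k to k+1 distinct takes a geometric number of trips with mean 40/(40-k).
Sum over k = 0,...,3: E = 40/40 + 40/39 + 40/38 + 40/37 = 4.1594.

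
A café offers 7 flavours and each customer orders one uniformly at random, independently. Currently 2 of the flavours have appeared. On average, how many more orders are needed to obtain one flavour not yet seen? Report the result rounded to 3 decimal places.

1.400

Each order yields a new flavour with probability (7-2)/7 = 5/7, so the wait is geometric with mean 7/5.
E = 7/5 = 1.4000.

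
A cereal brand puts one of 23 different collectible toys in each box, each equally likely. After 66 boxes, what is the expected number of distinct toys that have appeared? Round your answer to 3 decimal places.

For each toy, P(seen in 66 boxes) = 1 - (22/23)^66 = 0.9468.
By linearity of expectation, E[distinct seen] = 23·(1 - (22/23)^66) = 21.7765.

21.777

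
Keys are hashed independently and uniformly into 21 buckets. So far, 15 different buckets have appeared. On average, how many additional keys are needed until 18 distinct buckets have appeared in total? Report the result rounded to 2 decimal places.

12.95

The wait to go from k to k+1 distinct buckets is geometric with mean 21/(21-k).
Sum over k = 15,...,17: E = 21/6 + 21/5 + 21/4 = 12.950.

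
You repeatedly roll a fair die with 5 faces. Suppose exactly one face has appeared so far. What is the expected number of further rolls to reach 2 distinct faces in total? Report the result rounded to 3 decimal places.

From k distinct to k+1 distinct takes on average 5/(5-k) rolls.
Only the k = 1 term is needed: E = 5/4 = 1.2500.

1.250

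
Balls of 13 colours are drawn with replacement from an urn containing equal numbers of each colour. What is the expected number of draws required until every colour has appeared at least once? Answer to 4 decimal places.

41.3417

Split into phases: going from k distinct to k+1 distinct takes on average 13/(13-k) draws.
E[T] = 13/13 + 13/12 + 13/11 + ... + 13/2 + 13/1 = 13·H_{13}.
H_{13} = 3.18013, so E[T] = 41.34174.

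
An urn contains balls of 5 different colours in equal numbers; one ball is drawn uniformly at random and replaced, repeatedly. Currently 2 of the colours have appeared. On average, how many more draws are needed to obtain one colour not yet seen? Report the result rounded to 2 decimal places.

Each draw yields a new colour with probability (5-2)/5 = 3/5, so the wait is geometric with mean 5/3.
E = 5/3 = 1.667.

1.67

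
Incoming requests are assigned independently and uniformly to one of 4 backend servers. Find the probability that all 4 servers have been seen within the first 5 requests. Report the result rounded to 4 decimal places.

By inclusion–exclusion over which servers are missing,
P(all seen) = Σ_{j=0}^{4} (-1)^j C(4,j)((4-j)/4)^5
= 1.00000 - 0.94922 + 0.18750 - 0.00391 + 0.00000
= 0.23438.

0.2344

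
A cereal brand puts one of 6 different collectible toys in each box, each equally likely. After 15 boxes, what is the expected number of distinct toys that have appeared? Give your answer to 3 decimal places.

5.611

For each toy, P(seen in 15 boxes) = 1 - (5/6)^15 = 0.9351.
By linearity of expectation, E[distinct seen] = 6·(1 - (5/6)^15) = 5.6106.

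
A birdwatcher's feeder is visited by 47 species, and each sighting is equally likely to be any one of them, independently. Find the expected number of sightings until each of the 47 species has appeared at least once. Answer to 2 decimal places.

208.58

After k distinct species have appeared, the next sighting gives a new one with probability (47-k)/47, so the expected wait for the (k+1)-th is 47/(47-k).
E[T] = 47/47 + 47/46 + 47/45 + ... + 47/2 + 47/1 = 47·H_{47}.
H_{47} = 4.438, so E[T] = 208.584.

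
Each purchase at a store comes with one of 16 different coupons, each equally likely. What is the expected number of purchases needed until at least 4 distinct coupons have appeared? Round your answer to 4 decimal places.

Going from k to k+1 distinct takes a geometric number of purchases with mean 16/(16-k).
Sum over k = 0,...,3: E = 16/16 + 16/15 + 16/14 + 16/13 = 4.44029.

4.4403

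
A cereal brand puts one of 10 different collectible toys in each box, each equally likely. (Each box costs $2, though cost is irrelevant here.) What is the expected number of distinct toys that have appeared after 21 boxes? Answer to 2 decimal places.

For each toy, P(seen in 21 boxes) = 1 - (9/10)^21 = 0.891.
By linearity of expectation, E[distinct seen] = 10·(1 - (9/10)^21) = 8.906.

8.91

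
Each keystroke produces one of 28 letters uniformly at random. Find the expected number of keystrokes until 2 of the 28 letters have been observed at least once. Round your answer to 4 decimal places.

2.0370

With k distinct letters already seen, the next new one arrives after an expected 28/(28-k) keystrokes.
Sum over k = 0,...,1: E = 28/28 + 28/27 = 2.03704.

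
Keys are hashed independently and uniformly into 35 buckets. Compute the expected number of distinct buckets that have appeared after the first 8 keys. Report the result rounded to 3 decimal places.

7.244

For each bucket, P(seen in 8 keys) = 1 - (34/35)^8 = 0.2070.
By linearity of expectation, E[distinct seen] = 35·(1 - (34/35)^8) = 7.2441.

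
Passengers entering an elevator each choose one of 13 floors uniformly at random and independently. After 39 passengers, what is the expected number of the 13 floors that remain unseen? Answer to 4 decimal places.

For each floor, P(unseen after 39) = (12/13)^39 = 0.04408.
By linearity of expectation, E[unseen] = 13·(12/13)^39 = 0.57309.

0.5731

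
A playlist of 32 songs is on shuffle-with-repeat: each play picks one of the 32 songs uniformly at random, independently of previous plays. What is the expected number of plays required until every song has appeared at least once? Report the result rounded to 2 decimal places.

After k distinct songs have appeared, the next play gives a new one with probability (32-k)/32, so the expected wait for the (k+1)-th is 32/(32-k).
E[T] = 32/32 + 32/31 + 32/30 + ... + 32/2 + 32/1 = 32·H_{32}.
H_{32} = 4.058, so E[T] = 129.872.

129.87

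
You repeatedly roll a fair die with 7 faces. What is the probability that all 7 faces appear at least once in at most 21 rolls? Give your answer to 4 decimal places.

0.7427

By inclusion–exclusion over which faces are missing,
P(all seen) = Σ_{j=0}^{7} (-1)^j C(7,j)((7-j)/7)^21
= 1.00000 - 0.27493 + 0.01793 - 0.00028 + 0.00000 - 0.00000 + 0.00000 - 0.00000
= 0.74273.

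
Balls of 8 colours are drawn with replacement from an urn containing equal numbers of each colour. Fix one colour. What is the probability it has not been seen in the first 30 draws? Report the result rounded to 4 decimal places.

0.0182

Each draw misses the fixed colour with probability (8-1)/8 = 7/8, independently.
P(still missing after 30) = (7/8)^30 = 0.01821.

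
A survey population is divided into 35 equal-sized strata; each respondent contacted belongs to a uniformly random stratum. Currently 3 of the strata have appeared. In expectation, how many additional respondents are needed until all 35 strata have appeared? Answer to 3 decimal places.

From k distinct to k+1 distinct takes on average 35/(35-k) respondents.
Sum over k = 3,...,34: E = 35/32 + 35/31 + 35/30 + ... + 35/2 + 35/1 = 142.0473.

142.047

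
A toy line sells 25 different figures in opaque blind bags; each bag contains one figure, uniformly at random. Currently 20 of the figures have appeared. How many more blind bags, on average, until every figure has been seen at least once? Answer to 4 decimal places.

From k distinct to k+1 distinct takes on average 25/(25-k) blind bags.
Sum over k = 20,...,24: E = 25/5 + 25/4 + 25/3 + 25/2 + 25/1 = 57.08333.

57.0833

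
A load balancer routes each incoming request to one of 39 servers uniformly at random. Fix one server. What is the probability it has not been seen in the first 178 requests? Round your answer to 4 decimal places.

0.0098

On each request the fixed server fails to appear with probability 38/39.
P(still missing after 178) = (38/39)^178 = 0.00982.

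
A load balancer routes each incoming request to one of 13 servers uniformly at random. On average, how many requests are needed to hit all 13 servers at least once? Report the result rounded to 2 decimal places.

The wait to go from k to k+1 distinct servers is geometric with mean 13/(13-k).
E[T] = 13/13 + 13/12 + 13/11 + ... + 13/2 + 13/1 = 13·H_{13}.
H_{13} = 3.180, so E[T] = 41.342.

41.34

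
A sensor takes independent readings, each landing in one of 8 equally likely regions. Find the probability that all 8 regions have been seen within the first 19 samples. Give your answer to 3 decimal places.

Let A_i be the event that region i is missing after 19 samples. By inclusion–exclusion on the A_i,
P(all seen) = Σ_{j=0}^{8} (-1)^j C(8,j)((8-j)/8)^19
= 1.0000 - 0.6328 + 0.1184 - 0.0074 + 0.0001 - 0.0000 + 0.0000 - 0.0000 + 0.0000
= 0.4783.

0.478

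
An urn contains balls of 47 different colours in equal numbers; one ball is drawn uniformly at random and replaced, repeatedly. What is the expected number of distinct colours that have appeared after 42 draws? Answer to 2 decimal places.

For each colour, P(seen in 42 draws) = 1 - (46/47)^42 = 0.595.
By linearity of expectation, E[distinct seen] = 47·(1 - (46/47)^42) = 27.953.

27.95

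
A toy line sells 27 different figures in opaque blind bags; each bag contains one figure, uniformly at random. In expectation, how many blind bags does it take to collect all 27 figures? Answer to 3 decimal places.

105.069

Split into phases: going from k distinct to k+1 distinct takes on average 27/(27-k) blind bags.
E[T] = 27/27 + 27/26 + 27/25 + ... + 27/2 + 27/1 = 27·H_{27}.
H_{27} = 3.8915, so E[T] = 105.0693.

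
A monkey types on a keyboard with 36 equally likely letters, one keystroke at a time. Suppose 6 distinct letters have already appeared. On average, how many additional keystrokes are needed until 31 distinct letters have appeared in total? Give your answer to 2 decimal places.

With k distinct letters already seen, the next new one takes an expected 36/(36-k) keystrokes.
Sum over k = 6,...,30: E = 36/30 + 36/29 + 36/28 + ... + 36/7 + 36/6 = 61.620.

61.62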